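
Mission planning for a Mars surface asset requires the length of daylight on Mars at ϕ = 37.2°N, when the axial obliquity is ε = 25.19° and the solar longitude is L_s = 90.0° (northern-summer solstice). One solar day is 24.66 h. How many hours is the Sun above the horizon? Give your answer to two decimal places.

Solar declination: sin δ = sin ε · sin L_s = sin 25.19° × sin 90.0° = 0.42562, so δ = +25.190°.
cos h₀ = −tan ϕ · tan δ = −tan(+37.2°) × tan(+25.190°) = -0.3570, so h₀ = 1.9359 rad = 110.92°.
Daylight = 2h₀/(2π) × 24.66 h = (1.9359/π) × 24.66 = 15.20 h.

15.20 h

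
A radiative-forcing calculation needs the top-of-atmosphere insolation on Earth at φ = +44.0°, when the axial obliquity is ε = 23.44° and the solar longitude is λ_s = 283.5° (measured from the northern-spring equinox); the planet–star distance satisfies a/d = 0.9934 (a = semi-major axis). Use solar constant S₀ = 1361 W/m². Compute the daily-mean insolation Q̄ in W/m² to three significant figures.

Solar declination: sin δ = sin ε · sin λ_s = sin 23.44° × sin 283.5° = -0.38680, so δ = -22.755°.
cos H₀ = −tan(+44.0°) tan(-22.755°) = 0.4051, H₀ = 1.1538 rad.
Bracket: H₀ sin φ sin δ + cos φ cos δ sin H₀ = 1.1538×0.69466×-0.38680 + 0.71934×0.92216×0.91429 = -0.310020 + 0.606491 = 0.296471.
Inverse-square distance factor (a/d)² = 0.9934² = 0.986844.
Q̄ = (S₀/π) × 0.986844 × [bracket] = (1361/π) × 0.986844 × 0.296471 = 126.7 W/m².

Q̄ ≈ 127 W/m²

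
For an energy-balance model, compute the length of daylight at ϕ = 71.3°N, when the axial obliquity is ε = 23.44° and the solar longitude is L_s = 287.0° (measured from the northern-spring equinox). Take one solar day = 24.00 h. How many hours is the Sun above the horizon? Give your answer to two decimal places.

Solar declination: sin δ = sin ε · sin L_s = sin 23.44° × sin 287.0° = -0.38041, so δ = -22.359°.
cos h₀ = −tan ϕ · tan δ = 1.2152 ≥ 1, so the Sun never rises (polar night) and h₀ = 0.
Daylight = 2h₀/(2π) × 24.00 h = (0.0000/π) × 24.00 = 0.00 h.

0.00 h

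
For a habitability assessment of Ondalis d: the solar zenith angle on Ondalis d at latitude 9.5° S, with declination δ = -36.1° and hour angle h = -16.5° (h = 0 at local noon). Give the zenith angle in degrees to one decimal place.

cos θ_z = sin φ sin δ + cos φ cos δ cos h = 0.097245 + 0.764092 = 0.861337.
θ_z = arccos(0.861337) = 30.5°.

θ_z = 30.5°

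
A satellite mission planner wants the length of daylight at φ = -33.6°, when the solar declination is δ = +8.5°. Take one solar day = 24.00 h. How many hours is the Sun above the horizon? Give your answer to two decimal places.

11.24 h

cos H₀ = −tan φ · tan δ = −tan(-33.6°) × tan(+8.500°) = 0.0993, so H₀ = 1.4713 rad = 84.30°.
Daylight = 2H₀/(2π) × 24.00 h = (1.4713/π) × 24.00 = 11.24 h.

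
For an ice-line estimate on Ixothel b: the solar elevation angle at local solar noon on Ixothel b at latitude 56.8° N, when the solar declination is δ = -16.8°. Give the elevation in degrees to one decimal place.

16.4°

At local noon the hour angle is zero, so the zenith angle equals |ϕ − δ| = |+56.8° − (-16.800°)| = 73.600°.
Elevation = 90° − 73.600° = 16.4°.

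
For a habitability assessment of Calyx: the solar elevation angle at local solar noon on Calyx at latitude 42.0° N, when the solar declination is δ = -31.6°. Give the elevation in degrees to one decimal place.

At local noon the hour angle is zero, so the zenith angle equals |φ − δ| = |+42.0° − (-31.600°)| = 73.600°.
Elevation = 90° − 73.600° = 16.4°.

16.4°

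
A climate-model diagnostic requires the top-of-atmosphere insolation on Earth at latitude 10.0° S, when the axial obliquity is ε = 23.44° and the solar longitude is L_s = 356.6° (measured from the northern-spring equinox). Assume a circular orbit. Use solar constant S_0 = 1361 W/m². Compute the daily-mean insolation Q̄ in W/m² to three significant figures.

Solar declination: sin δ = sin ε · sin L_s = sin 23.44° × sin 356.6° = -0.02359, so δ = -1.352°.
cos h₀ = −tan(-10.0°) tan(-1.352°) = -0.0042, h₀ = 1.5750 rad.
Bracket: h₀ sin ϕ sin δ + cos ϕ cos δ sin h₀ = 1.5750×-0.17365×-0.02359 + 0.98481×0.99972×0.99999 = 0.006452 + 0.984524 = 0.990976.
Q̄ = (S_0/π) × [bracket] = (1361/π) × 0.990976 = 429.3 W/m².

Q̄ ≈ 429 W/m²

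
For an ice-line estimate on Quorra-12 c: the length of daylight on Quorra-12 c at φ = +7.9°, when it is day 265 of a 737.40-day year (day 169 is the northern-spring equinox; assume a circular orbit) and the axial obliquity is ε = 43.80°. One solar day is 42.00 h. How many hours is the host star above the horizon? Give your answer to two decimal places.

Solar longitude: λ_s = 360° × (265 − 169)/737.40 = 46.867°.
sin δ = sin 43.80° × sin 46.867° = 0.50511, so δ = +30.338°.
cos H₀ = −tan φ · tan δ = −tan(+7.9°) × tan(+30.338°) = -0.0812, so H₀ = 1.6521 rad = 94.66°.
Daylight = 2H₀/(2π) × 42.00 h = (1.6521/π) × 42.00 = 22.09 h.

22.09 h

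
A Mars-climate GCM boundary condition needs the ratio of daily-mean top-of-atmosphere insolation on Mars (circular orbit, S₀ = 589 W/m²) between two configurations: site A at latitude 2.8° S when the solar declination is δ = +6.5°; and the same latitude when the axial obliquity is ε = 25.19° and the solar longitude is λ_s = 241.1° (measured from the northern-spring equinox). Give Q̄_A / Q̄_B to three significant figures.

Q̄_A / Q̄_B ≈ 1.03

— Configuration A (φ=-2.8°):
cos H₀ = −tan(-2.8°) tan(+6.500°) = 0.0056, H₀ = 1.5652 rad.
Bracket: H₀ sin φ sin δ + cos φ cos δ sin H₀ = 1.5652×-0.04885×0.11320 + 0.99881×0.99357×0.99998 = -0.008655 + 0.992368 = 0.983713.
Q̄ = (S₀/π) × [bracket] = (589/π) × 0.983713 = 184.43 W/m².
— Configuration B (φ=-2.8°):
Solar declination: sin δ = sin ε · sin λ_s = sin 25.19° × sin 241.1° = -0.37262, so δ = -21.877°.
cos H₀ = −tan(-2.8°) tan(-21.877°) = -0.0196, H₀ = 1.5904 rad.
Bracket: H₀ sin φ sin δ + cos φ cos δ sin H₀ = 1.5904×-0.04885×-0.37262 + 0.99881×0.92799×0.99981 = 0.028949 + 0.926710 = 0.955659.
Q̄ = (S₀/π) × [bracket] = (589/π) × 0.955659 = 179.17 W/m².
Ratio Q̄_A / Q̄_B = 184.43 / 179.17 = 1.029.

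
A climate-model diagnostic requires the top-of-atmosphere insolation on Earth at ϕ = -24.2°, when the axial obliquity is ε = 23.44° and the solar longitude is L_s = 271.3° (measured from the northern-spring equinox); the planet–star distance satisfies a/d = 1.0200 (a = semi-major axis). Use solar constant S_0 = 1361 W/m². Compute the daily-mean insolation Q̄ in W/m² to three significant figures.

Q̄ ≈ 500 W/m²

Solar declination: sin δ = sin ε · sin L_s = sin 23.44° × sin 271.3° = -0.39769, so δ = -23.434°.
cos h₀ = −tan(-24.2°) tan(-23.434°) = -0.1948, h₀ = 1.7668 rad.
Bracket: h₀ sin ϕ sin δ + cos ϕ cos δ sin h₀ = 1.7668×-0.40992×-0.39769 + 0.91212×0.91752×0.98084 = 0.288026 + 0.820854 = 1.108880.
Inverse-square distance factor (a/d)² = 1.0200² = 1.040400.
Q̄ = (S_0/π) × 1.040400 × [bracket] = (1361/π) × 1.040400 × 1.108880 = 499.8 W/m².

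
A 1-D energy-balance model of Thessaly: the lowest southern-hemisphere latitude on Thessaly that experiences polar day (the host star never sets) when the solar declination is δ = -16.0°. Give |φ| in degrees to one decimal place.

|φ| = 74.0°

Polar day requires cos H₀ = −tan φ tan δ ≤ −1, i.e. tan φ tan δ ≥ 1.
The boundary is |tan φ| · |tan δ| = 1, so |φ| = 90° − |δ| = 90° − 16.0° = 74.0° in the southern hemisphere.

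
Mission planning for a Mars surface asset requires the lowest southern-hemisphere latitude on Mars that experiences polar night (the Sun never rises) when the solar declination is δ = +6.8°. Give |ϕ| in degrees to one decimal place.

|ϕ| = 83.2°

Polar night requires cos h₀ = −tan ϕ tan δ ≥ 1, i.e. tan ϕ tan δ ≤ −1.
The boundary is |tan ϕ| · |tan δ| = 1, so |ϕ| = 90° − |δ| = 90° − 6.8° = 83.2° in the southern hemisphere.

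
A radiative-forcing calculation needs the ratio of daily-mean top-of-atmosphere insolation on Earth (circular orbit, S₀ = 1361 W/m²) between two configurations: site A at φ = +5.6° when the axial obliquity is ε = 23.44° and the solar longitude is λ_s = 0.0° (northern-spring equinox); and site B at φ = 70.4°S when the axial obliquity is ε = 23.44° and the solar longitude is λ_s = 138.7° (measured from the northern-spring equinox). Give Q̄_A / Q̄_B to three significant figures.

Q̄_A / Q̄_B ≈ 28.1

— Configuration A (φ=+5.6°):
Solar declination: sin δ = sin ε · sin λ_s = sin 23.44° × sin 0.0° = 0.00000, so δ = +0.000°.
cos H₀ = −tan(+5.6°) tan(+0.000°) = -0.0000, H₀ = 1.5708 rad.
Bracket: H₀ sin φ sin δ + cos φ cos δ sin H₀ = 1.5708×0.09758×0.00000 + 0.99523×1.00000×1.00000 = 0.000000 + 0.995230 = 0.995230.
Q̄ = (S₀/π) × [bracket] = (1361/π) × 0.995230 = 431.15 W/m².
— Configuration B (φ=-70.4°):
Solar declination: sin δ = sin ε · sin λ_s = sin 23.44° × sin 138.7° = 0.26254, so δ = +15.221°.
cos H₀ = −tan(-70.4°) tan(+15.221°) = 0.7641, H₀ = 0.7011 rad.
Bracket: H₀ sin φ sin δ + cos φ cos δ sin H₀ = 0.7011×-0.94206×0.26254 + 0.33545×0.96492×0.64509 = -0.173402 + 0.208804 = 0.035402.
Q̄ = (S₀/π) × [bracket] = (1361/π) × 0.035402 = 15.337 W/m².
Ratio Q̄_A / Q̄_B = 431.15 / 15.337 = 28.11.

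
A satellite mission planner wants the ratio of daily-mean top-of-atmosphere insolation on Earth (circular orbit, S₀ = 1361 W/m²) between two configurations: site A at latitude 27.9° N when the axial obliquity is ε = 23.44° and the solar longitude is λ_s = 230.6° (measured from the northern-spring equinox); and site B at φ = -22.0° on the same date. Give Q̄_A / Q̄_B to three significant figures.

— Configuration A (φ=+27.9°):
Solar declination: sin δ = sin ε · sin λ_s = sin 23.44° × sin 230.6° = -0.30738, so δ = -17.902°.
cos H₀ = −tan(+27.9°) tan(-17.902°) = 0.1710, H₀ = 1.3989 rad.
Bracket: H₀ sin φ sin δ + cos φ cos δ sin H₀ = 1.3989×0.46793×-0.30738 + 0.88377×0.95159×0.98527 = -0.201207 + 0.828599 = 0.627392.
Q̄ = (S₀/π) × [bracket] = (1361/π) × 0.627392 = 271.80 W/m².
— Configuration B (φ=-22.0°):
cos H₀ = −tan(-22.0°) tan(-17.902°) = -0.1305, H₀ = 1.7017 rad.
Bracket: H₀ sin φ sin δ + cos φ cos δ sin H₀ = 1.7017×-0.37461×-0.30738 + 0.92718×0.95159×0.99145 = 0.195947 + 0.874752 = 1.070699.
Q̄ = (S₀/π) × [bracket] = (1361/π) × 1.070699 = 463.85 W/m².
Ratio Q̄_A / Q̄_B = 271.80 / 463.85 = 0.5860.

Q̄_A / Q̄_B ≈ 0.586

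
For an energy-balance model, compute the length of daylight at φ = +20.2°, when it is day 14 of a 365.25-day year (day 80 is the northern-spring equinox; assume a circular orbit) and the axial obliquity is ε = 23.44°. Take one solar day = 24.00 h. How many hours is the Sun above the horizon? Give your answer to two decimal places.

Solar longitude: λ_s = 360° × (14 − 80)/365.25 = -65.051°, i.e. -65.051° + 360° = 294.949°.
sin δ = sin 23.44° × sin 294.949° = -0.36067, so δ = -21.141°.
cos H₀ = −tan φ · tan δ = −tan(+20.2°) × tan(-21.141°) = 0.1423, so H₀ = 1.4280 rad = 81.82°.
Daylight = 2H₀/(2π) × 24.00 h = (1.4280/π) × 24.00 = 10.91 h.

10.91 h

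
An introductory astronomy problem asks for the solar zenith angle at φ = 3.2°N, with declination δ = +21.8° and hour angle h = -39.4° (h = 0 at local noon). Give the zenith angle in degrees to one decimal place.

cos θ_z = sin φ sin δ + cos φ cos δ cos h = 0.020730 + 0.716353 = 0.737083.
θ_z = arccos(0.737083) = 42.5°.

θ_z = 42.5°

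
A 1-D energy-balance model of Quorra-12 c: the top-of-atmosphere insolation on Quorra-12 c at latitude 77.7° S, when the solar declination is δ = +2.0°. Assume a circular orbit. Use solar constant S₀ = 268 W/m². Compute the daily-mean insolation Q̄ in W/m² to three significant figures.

Q̄ ≈ 13.8 W/m²

cos H₀ = −tan(-77.7°) tan(+2.000°) = 0.1602, H₀ = 1.4099 rad.
Bracket: H₀ sin φ sin δ + cos φ cos δ sin H₀ = 1.4099×-0.97705×0.03490 + 0.21303×0.99939×0.98709 = -0.048076 + 0.210152 = 0.162076.
Q̄ = (S₀/π) × [bracket] = (268/π) × 0.162076 = 13.83 W/m².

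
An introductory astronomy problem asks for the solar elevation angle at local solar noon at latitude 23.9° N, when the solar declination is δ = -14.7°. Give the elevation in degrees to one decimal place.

At local noon the hour angle is zero, so the zenith angle equals |φ − δ| = |+23.9° − (-14.700°)| = 38.600°.
Elevation = 90° − 38.600° = 51.4°.

51.4°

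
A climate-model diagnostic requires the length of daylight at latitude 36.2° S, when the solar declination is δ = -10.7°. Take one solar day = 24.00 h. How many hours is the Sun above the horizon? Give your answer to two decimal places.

cos h₀ = −tan ϕ · tan δ = −tan(-36.2°) × tan(-10.700°) = -0.1383, so h₀ = 1.7095 rad = 97.95°.
Daylight = 2h₀/(2π) × 24.00 h = (1.7095/π) × 24.00 = 13.06 h.

13.06 h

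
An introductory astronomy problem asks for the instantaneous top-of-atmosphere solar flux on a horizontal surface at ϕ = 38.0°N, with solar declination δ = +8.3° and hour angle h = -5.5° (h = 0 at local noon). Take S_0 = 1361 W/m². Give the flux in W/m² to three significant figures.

cos θ_z = sin ϕ sin δ + cos ϕ cos δ cos h = 0.088875 + 0.776167 = 0.865042.
Flux = S_0 · cos θ_z = 1361 × 0.865042 = 1177 W/m².

1.18e+03 W/m²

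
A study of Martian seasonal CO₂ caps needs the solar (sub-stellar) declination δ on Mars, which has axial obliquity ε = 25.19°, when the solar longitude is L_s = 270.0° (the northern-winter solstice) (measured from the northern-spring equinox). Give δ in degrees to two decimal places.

sin δ = sin ε · sin L_s = sin 25.19° × sin 270.0° = -0.425621.
δ = arcsin(-0.425621) = -25.19°.

δ = -25.19°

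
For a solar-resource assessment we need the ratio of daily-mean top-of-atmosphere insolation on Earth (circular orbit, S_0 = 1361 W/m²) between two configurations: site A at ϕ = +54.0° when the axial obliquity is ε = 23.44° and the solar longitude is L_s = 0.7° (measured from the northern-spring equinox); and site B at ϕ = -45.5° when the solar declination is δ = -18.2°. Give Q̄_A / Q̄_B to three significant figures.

— Configuration A (ϕ=+54.0°):
Solar declination: sin δ = sin ε · sin L_s = sin 23.44° × sin 0.7° = 0.00486, so δ = +0.278°.
cos h₀ = −tan(+54.0°) tan(+0.278°) = -0.0067, h₀ = 1.5775 rad.
Bracket: h₀ sin ϕ sin δ + cos ϕ cos δ sin h₀ = 1.5775×0.80902×0.00486 + 0.58779×0.99999×0.99998 = 0.006202 + 0.587772 = 0.593974.
Q̄ = (S_0/π) × [bracket] = (1361/π) × 0.593974 = 257.32 W/m².
— Configuration B (ϕ=-45.5°):
cos h₀ = −tan(-45.5°) tan(-18.200°) = -0.3346, h₀ = 1.9119 rad.
Bracket: h₀ sin ϕ sin δ + cos ϕ cos δ sin h₀ = 1.9119×-0.71325×-0.31233 + 0.70091×0.94997×0.94237 = 0.425913 + 0.627471 = 1.053384.
Q̄ = (S_0/π) × [bracket] = (1361/π) × 1.053384 = 456.35 W/m².
Ratio Q̄_A / Q̄_B = 257.32 / 456.35 = 0.5639.

Q̄_A / Q̄_B ≈ 0.564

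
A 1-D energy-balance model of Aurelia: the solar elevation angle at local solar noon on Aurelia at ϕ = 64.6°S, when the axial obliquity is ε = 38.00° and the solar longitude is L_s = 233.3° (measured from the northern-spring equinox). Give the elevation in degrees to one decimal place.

55.0°

Solar declination: sin δ = sin ε · sin L_s = sin 38.00° × sin 233.3° = -0.49362, so δ = -29.579°.
At local noon the hour angle is zero, so the zenith angle equals |ϕ − δ| = |-64.6° − (-29.579°)| = 35.021°.
Elevation = 90° − 35.021° = 55.0°.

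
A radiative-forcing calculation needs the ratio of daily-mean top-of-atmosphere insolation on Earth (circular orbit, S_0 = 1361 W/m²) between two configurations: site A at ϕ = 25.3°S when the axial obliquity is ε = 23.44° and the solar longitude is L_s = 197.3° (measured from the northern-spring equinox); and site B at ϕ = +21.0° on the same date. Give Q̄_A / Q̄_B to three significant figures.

— Configuration A (ϕ=-25.3°):
Solar declination: sin δ = sin ε · sin L_s = sin 23.44° × sin 197.3° = -0.11829, so δ = -6.794°.
cos h₀ = −tan(-25.3°) tan(-6.794°) = -0.0563, h₀ = 1.6271 rad.
Bracket: h₀ sin ϕ sin δ + cos ϕ cos δ sin h₀ = 1.6271×-0.42736×-0.11829 + 0.90408×0.99298×0.99841 = 0.082254 + 0.896306 = 0.978560.
Q̄ = (S_0/π) × [bracket] = (1361/π) × 0.978560 = 423.93 W/m².
— Configuration B (ϕ=+21.0°):
cos h₀ = −tan(+21.0°) tan(-6.794°) = 0.0457, h₀ = 1.5251 rad.
Bracket: h₀ sin ϕ sin δ + cos ϕ cos δ sin h₀ = 1.5251×0.35837×-0.11829 + 0.93358×0.99298×0.99895 = -0.064651 + 0.926053 = 0.861402.
Q̄ = (S_0/π) × [bracket] = (1361/π) × 0.861402 = 373.18 W/m².
Ratio Q̄_A / Q̄_B = 423.93 / 373.18 = 1.136.

Q̄_A / Q̄_B ≈ 1.14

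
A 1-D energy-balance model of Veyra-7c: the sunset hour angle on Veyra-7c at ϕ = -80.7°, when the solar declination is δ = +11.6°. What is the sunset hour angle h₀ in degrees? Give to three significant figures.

cos h₀ = −tan ϕ · tan δ = 1.2535 ≥ 1, so the host star never rises (polar night) and h₀ = 0.

h₀ = 0.00°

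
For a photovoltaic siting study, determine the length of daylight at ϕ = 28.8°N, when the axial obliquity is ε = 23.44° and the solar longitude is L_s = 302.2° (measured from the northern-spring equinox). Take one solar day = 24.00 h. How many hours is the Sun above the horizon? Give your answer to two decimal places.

10.49 h

Solar declination: sin δ = sin ε · sin L_s = sin 23.44° × sin 302.2° = -0.33661, so δ = -19.670°.
cos h₀ = −tan ϕ · tan δ = −tan(+28.8°) × tan(-19.670°) = 0.1965, so h₀ = 1.3730 rad = 78.67°.
Daylight = 2h₀/(2π) × 24.00 h = (1.3730/π) × 24.00 = 10.49 h.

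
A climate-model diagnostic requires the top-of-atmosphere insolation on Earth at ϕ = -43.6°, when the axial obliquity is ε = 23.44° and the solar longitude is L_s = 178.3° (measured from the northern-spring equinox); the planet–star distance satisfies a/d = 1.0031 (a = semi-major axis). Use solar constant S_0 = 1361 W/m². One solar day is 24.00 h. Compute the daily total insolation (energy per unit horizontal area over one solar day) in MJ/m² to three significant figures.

Solar declination: sin δ = sin ε · sin L_s = sin 23.44° × sin 178.3° = 0.01180, so δ = +0.676°.
cos h₀ = −tan(-43.6°) tan(+0.676°) = 0.0112, h₀ = 1.5596 rad.
Bracket: h₀ sin ϕ sin δ + cos ϕ cos δ sin h₀ = 1.5596×-0.68962×0.01180 + 0.72417×0.99993×0.99994 = -0.012691 + 0.724076 = 0.711385.
Inverse-square distance factor (a/d)² = 1.0031² = 1.006210.
Q̄ = (S_0/π) × 1.006210 × [bracket] = (1361/π) × 1.006210 × 0.711385 = 310.10 W/m².
Daily total = Q̄ × 24.00 h × 3600 s/h = 310.10 × 24.00 × 3600 / 10⁶ = 26.79 MJ/m².

26.8 MJ/m²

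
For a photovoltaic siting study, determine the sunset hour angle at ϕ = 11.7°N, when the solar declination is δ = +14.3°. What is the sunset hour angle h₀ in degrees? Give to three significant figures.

h₀ = 93.0°

cos h₀ = −tan ϕ · tan δ = −tan(+11.7°) × tan(+14.300°) = -0.0528, so h₀ = 1.6236 rad = 93.03°.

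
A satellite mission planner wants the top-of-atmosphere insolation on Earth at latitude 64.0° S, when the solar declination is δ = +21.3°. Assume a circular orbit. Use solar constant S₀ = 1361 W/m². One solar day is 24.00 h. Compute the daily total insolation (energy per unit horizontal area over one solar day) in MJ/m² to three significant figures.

cos H₀ = −tan(-64.0°) tan(+21.300°) = 0.7994, H₀ = 0.6445 rad.
Bracket: H₀ sin φ sin δ + cos φ cos δ sin H₀ = 0.6445×-0.89879×0.36325 + 0.43837×0.93169×0.60083 = -0.210420 + 0.245394 = 0.034974.
Q̄ = (S₀/π) × [bracket] = (1361/π) × 0.034974 = 15.151 W/m².
Daily total = Q̄ × 24.00 h × 3600 s/h = 15.151 × 24.00 × 3600 / 10⁶ = 1.309 MJ/m².

1.31 MJ/m²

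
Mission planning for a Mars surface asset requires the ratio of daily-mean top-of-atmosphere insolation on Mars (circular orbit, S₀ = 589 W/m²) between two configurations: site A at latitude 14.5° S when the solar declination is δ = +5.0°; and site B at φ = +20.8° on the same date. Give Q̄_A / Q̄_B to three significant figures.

— Configuration A (φ=-14.5°):
cos H₀ = −tan(-14.5°) tan(+5.000°) = 0.0226, H₀ = 1.5482 rad.
Bracket: H₀ sin φ sin δ + cos φ cos δ sin H₀ = 1.5482×-0.25038×0.08716 + 0.96815×0.99619×0.99974 = -0.033787 + 0.964211 = 0.930424.
Q̄ = (S₀/π) × [bracket] = (589/π) × 0.930424 = 174.44 W/m².
— Configuration B (φ=+20.8°):
cos H₀ = −tan(+20.8°) tan(+5.000°) = -0.0332, H₀ = 1.6040 rad.
Bracket: H₀ sin φ sin δ + cos φ cos δ sin H₀ = 1.6040×0.35511×0.08716 + 0.93483×0.99619×0.99945 = 0.049646 + 0.930756 = 0.980402.
Q̄ = (S₀/π) × [bracket] = (589/π) × 0.980402 = 183.81 W/m².
Ratio Q̄_A / Q̄_B = 174.44 / 183.81 = 0.9490.

Q̄_A / Q̄_B ≈ 0.949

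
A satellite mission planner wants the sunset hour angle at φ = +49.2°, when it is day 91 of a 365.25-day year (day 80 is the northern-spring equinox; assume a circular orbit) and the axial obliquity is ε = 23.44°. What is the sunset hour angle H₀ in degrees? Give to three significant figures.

Solar longitude: λ_s = 360° × (91 − 80)/365.25 = 10.842°.
sin δ = sin 23.44° × sin 10.842° = 0.07482, so δ = +4.291°.
cos H₀ = −tan φ · tan δ = −tan(+49.2°) × tan(+4.291°) = -0.0869, so H₀ = 1.6578 rad = 94.99°.

H₀ = 95.0°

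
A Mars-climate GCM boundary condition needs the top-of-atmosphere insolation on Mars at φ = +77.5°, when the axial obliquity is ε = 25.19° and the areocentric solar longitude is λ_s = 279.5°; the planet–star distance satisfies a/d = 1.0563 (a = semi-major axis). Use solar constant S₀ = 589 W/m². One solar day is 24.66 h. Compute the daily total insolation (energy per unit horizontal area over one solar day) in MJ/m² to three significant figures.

sin δ = sin 25.19° × sin 279.5° = -0.41978, so δ = -24.821°.
cos H₀ = −tan(+77.5°) tan(-24.821°) = 2.0862 ≥ 1 ⇒ polar night, H₀ = 0 and Q̄ = 0.
Inverse-square distance factor (a/d)² = 1.0563² = 1.115770.
Daily total = Q̄ × 24.66 h × 3600 s/h = 0.00 MJ/m².

0.00 MJ/m²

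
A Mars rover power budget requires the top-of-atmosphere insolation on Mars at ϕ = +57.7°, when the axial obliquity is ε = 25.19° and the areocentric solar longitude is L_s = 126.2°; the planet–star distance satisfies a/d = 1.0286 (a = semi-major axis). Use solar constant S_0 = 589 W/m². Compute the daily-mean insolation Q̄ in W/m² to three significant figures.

sin δ = sin 25.19° × sin 126.2° = 0.34346, so δ = +20.088°.
cos h₀ = −tan(+57.7°) tan(+20.088°) = -0.5785, h₀ = 2.1877 rad.
Bracket: h₀ sin ϕ sin δ + cos ϕ cos δ sin h₀ = 2.1877×0.84526×0.34346 + 0.53435×0.93917×0.81569 = 0.635118 + 0.409350 = 1.044468.
Inverse-square distance factor (a/d)² = 1.0286² = 1.058018.
Q̄ = (S_0/π) × 1.058018 × [bracket] = (589/π) × 1.058018 × 1.044468 = 207.2 W/m².

Q̄ ≈ 207 W/m²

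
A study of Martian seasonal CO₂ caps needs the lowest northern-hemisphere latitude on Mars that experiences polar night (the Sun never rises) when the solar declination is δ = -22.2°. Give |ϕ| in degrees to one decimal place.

|ϕ| = 67.8°

Polar night requires cos h₀ = −tan ϕ tan δ ≥ 1, i.e. tan ϕ tan δ ≤ −1.
The boundary is |tan ϕ| · |tan δ| = 1, so |ϕ| = 90° − |δ| = 90° − 22.2° = 67.8° in the northern hemisphere.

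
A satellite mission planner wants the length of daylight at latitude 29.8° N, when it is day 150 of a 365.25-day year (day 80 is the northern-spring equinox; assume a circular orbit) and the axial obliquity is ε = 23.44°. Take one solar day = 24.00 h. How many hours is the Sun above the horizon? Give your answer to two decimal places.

13.77 h

Solar longitude: λ_s = 360° × (150 − 80)/365.25 = 68.994°.
sin δ = sin 23.44° × sin 68.994° = 0.37135, so δ = +21.799°.
cos H₀ = −tan φ · tan δ = −tan(+29.8°) × tan(+21.799°) = -0.2291, so H₀ = 1.8019 rad = 103.24°.
Daylight = 2H₀/(2π) × 24.00 h = (1.8019/π) × 24.00 = 13.77 h.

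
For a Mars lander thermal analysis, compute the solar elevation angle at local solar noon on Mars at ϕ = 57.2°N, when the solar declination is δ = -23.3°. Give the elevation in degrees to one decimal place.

9.5°

At local noon the hour angle is zero, so the zenith angle equals |ϕ − δ| = |+57.2° − (-23.300°)| = 80.500°.
Elevation = 90° − 80.500° = 9.5°.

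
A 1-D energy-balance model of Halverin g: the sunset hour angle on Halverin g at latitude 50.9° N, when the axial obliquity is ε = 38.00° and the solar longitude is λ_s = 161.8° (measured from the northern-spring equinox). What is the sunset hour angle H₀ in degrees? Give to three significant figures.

Solar declination: sin δ = sin ε · sin λ_s = sin 38.00° × sin 161.8° = 0.19229, so δ = +11.087°.
cos H₀ = −tan φ · tan δ = −tan(+50.9°) × tan(+11.087°) = -0.2411, so H₀ = 1.8143 rad = 103.95°.

H₀ = 104°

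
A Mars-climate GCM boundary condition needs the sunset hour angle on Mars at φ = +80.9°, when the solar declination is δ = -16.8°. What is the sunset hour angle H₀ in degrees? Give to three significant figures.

cos H₀ = −tan φ · tan δ = 1.8849 ≥ 1, so the Sun never rises (polar night) and H₀ = 0.

H₀ = 0.00°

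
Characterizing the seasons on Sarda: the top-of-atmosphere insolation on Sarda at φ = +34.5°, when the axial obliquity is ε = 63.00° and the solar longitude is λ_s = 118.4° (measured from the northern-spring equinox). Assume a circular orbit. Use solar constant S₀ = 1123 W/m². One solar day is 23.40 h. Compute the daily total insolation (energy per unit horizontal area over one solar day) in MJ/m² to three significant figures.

42.7 MJ/m²

Solar declination: sin δ = sin ε · sin λ_s = sin 63.00° × sin 118.4° = 0.78377, so δ = +51.607°.
cos H₀ = −tan(+34.5°) tan(+51.607°) = -0.8674, H₀ = 2.6207 rad.
Bracket: H₀ sin φ sin δ + cos φ cos δ sin H₀ = 2.6207×0.56641×0.78377 + 0.82413×0.62105×0.49768 = 1.163421 + 0.254726 = 1.418147.
Q̄ = (S₀/π) × [bracket] = (1123/π) × 1.418147 = 506.93 W/m².
Daily total = Q̄ × 23.40 h × 3600 s/h = 506.93 × 23.40 × 3600 / 10⁶ = 42.70 MJ/m².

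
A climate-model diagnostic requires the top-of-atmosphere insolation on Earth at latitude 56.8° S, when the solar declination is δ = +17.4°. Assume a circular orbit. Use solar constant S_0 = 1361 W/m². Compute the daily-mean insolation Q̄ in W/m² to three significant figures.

cos h₀ = −tan(-56.8°) tan(+17.400°) = 0.4789, h₀ = 1.0714 rad.
Bracket: h₀ sin ϕ sin δ + cos ϕ cos δ sin h₀ = 1.0714×-0.83676×0.29904 + 0.54756×0.95424×0.87787 = -0.268091 + 0.458690 = 0.190599.
Q̄ = (S_0/π) × [bracket] = (1361/π) × 0.190599 = 82.57 W/m².

Q̄ ≈ 82.6 W/m²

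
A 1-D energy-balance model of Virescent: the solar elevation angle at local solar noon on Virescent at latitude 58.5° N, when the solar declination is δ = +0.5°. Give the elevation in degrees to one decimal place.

At local noon the hour angle is zero, so the zenith angle equals |φ − δ| = |+58.5° − (+0.500°)| = 58.000°.
Elevation = 90° − 58.000° = 32.0°.

32.0°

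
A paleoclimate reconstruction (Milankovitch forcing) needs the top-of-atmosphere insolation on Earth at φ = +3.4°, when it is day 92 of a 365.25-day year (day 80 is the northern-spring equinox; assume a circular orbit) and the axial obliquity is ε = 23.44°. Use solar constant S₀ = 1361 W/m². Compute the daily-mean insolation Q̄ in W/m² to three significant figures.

Solar longitude: λ_s = 360° × (92 − 80)/365.25 = 11.828°.
sin δ = sin 23.44° × sin 11.828° = 0.08153, so δ = +4.677°.
cos H₀ = −tan(+3.4°) tan(+4.677°) = -0.0049, H₀ = 1.5757 rad.
Bracket: H₀ sin φ sin δ + cos φ cos δ sin H₀ = 1.5757×0.05931×0.08153 + 0.99824×0.99667×0.99999 = 0.007619 + 0.994906 = 1.002525.
Q̄ = (S₀/π) × [bracket] = (1361/π) × 1.002525 = 434.3 W/m².

Q̄ ≈ 434 W/m²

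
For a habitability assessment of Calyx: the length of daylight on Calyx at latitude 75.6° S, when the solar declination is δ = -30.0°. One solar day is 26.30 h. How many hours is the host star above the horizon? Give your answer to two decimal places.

26.30 h

Sunrise equation: cos h₀ = −tan ϕ · tan δ = -2.2486 ≤ −1, so the host star never sets (polar day) and h₀ = π.
Daylight = 2h₀/(2π) × 26.30 h = (3.1416/π) × 26.30 = 26.30 h.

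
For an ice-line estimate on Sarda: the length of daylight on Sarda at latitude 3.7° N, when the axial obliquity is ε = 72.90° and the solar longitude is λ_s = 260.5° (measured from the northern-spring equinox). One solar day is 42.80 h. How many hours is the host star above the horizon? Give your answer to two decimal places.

18.90 h

Solar declination: sin δ = sin ε · sin λ_s = sin 72.90° × sin 260.5° = -0.94268, so δ = -70.507°.
cos H₀ = −tan φ · tan δ = −tan(+3.7°) × tan(-70.507°) = 0.1827, so H₀ = 1.3871 rad = 79.47°.
Daylight = 2H₀/(2π) × 42.80 h = (1.3871/π) × 42.80 = 18.90 h.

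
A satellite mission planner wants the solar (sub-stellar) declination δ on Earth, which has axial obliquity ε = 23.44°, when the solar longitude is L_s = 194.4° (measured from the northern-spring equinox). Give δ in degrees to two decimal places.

δ = -5.68°

sin δ = sin ε · sin L_s = sin 23.44° × sin 194.4° = -0.098926.
δ = arcsin(-0.098926) = -5.68°.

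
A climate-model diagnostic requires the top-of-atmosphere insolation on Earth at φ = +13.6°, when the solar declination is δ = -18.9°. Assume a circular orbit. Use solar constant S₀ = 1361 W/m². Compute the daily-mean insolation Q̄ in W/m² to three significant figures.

Q̄ ≈ 348 W/m²

cos H₀ = −tan(+13.6°) tan(-18.900°) = 0.0828, H₀ = 1.4879 rad.
Bracket: H₀ sin φ sin δ + cos φ cos δ sin H₀ = 1.4879×0.23514×-0.32392 + 0.97196×0.94609×0.99656 = -0.113328 + 0.916398 = 0.803070.
Q̄ = (S₀/π) × [bracket] = (1361/π) × 0.803070 = 347.9 W/m².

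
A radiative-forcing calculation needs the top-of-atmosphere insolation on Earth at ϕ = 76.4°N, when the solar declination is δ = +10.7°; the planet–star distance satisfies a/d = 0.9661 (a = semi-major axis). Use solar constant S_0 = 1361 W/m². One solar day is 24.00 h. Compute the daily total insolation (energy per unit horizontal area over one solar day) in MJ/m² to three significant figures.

20.6 MJ/m²

cos h₀ = −tan(+76.4°) tan(+10.700°) = -0.7810, h₀ = 2.4671 rad.
Bracket: h₀ sin ϕ sin δ + cos ϕ cos δ sin h₀ = 2.4671×0.97196×0.18567 + 0.23514×0.98261×0.62449 = 0.445222 + 0.144289 = 0.589511.
Inverse-square distance factor (a/d)² = 0.9661² = 0.933349.
Q̄ = (S_0/π) × 0.933349 × [bracket] = (1361/π) × 0.933349 × 0.589511 = 238.37 W/m².
Daily total = Q̄ × 24.00 h × 3600 s/h = 238.37 × 24.00 × 3600 / 10⁶ = 20.60 MJ/m².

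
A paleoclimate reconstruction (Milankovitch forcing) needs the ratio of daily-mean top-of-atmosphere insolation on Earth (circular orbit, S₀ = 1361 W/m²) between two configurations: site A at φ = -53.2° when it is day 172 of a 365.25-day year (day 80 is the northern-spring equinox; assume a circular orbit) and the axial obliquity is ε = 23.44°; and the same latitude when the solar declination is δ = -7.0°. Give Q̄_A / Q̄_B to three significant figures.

— Configuration A (φ=-53.2°):
Solar longitude: λ_s = 360° × (172 − 80)/365.25 = 90.678°.
sin δ = sin 23.44° × sin 90.678° = 0.39776, so δ = +23.438°.
cos H₀ = −tan(-53.2°) tan(+23.438°) = 0.5795, H₀ = 0.9527 rad.
Bracket: H₀ sin φ sin δ + cos φ cos δ sin H₀ = 0.9527×-0.80073×0.39776 + 0.59902×0.91749×0.81496 = -0.303433 + 0.447898 = 0.144465.
Q̄ = (S₀/π) × [bracket] = (1361/π) × 0.144465 = 62.585 W/m².
— Configuration B (φ=-53.2°):
cos H₀ = −tan(-53.2°) tan(-7.000°) = -0.1641, H₀ = 1.7357 rad.
Bracket: H₀ sin φ sin δ + cos φ cos δ sin H₀ = 1.7357×-0.80073×-0.12187 + 0.59902×0.99255×0.98644 = 0.169378 + 0.586495 = 0.755873.
Q̄ = (S₀/π) × [bracket] = (1361/π) × 0.755873 = 327.46 W/m².
Ratio Q̄_A / Q̄_B = 62.585 / 327.46 = 0.1911.

Q̄_A / Q̄_B ≈ 0.191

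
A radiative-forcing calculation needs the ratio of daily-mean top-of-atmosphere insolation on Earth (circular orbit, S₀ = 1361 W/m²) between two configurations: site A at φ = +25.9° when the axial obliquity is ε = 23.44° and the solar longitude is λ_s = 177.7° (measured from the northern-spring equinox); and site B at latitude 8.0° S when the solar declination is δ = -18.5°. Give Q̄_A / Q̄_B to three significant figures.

Q̄_A / Q̄_B ≈ 0.902

— Configuration A (φ=+25.9°):
Solar declination: sin δ = sin ε · sin λ_s = sin 23.44° × sin 177.7° = 0.01596, so δ = +0.915°.
cos H₀ = −tan(+25.9°) tan(+0.915°) = -0.0078, H₀ = 1.5785 rad.
Bracket: H₀ sin φ sin δ + cos φ cos δ sin H₀ = 1.5785×0.43680×0.01596 + 0.89956×0.99987×0.99997 = 0.011004 + 0.899416 = 0.910420.
Q̄ = (S₀/π) × [bracket] = (1361/π) × 0.910420 = 394.41 W/m².
— Configuration B (φ=-8.0°):
cos H₀ = −tan(-8.0°) tan(-18.500°) = -0.0470, H₀ = 1.6178 rad.
Bracket: H₀ sin φ sin δ + cos φ cos δ sin H₀ = 1.6178×-0.13917×-0.31730 + 0.99027×0.94832×0.99889 = 0.071440 + 0.938050 = 1.009490.
Q̄ = (S₀/π) × [bracket] = (1361/π) × 1.009490 = 437.33 W/m².
Ratio Q̄_A / Q̄_B = 394.41 / 437.33 = 0.9019.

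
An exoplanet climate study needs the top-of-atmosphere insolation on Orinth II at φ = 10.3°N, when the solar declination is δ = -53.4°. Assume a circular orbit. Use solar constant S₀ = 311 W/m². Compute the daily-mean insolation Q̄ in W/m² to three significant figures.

Q̄ ≈ 37.5 W/m²

cos H₀ = −tan(+10.3°) tan(-53.400°) = 0.2447, H₀ = 1.3236 rad.
Bracket: H₀ sin φ sin δ + cos φ cos δ sin H₀ = 1.3236×0.17880×-0.80282 + 0.98389×0.59622×0.96960 = -0.189995 + 0.568782 = 0.378787.
Q̄ = (S₀/π) × [bracket] = (311/π) × 0.378787 = 37.50 W/m².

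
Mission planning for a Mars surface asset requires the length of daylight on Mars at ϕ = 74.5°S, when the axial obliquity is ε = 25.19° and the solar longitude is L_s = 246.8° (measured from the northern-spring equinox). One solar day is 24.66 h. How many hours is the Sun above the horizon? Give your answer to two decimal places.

24.66 h

Solar declination: sin δ = sin ε · sin L_s = sin 25.19° × sin 246.8° = -0.39120, so δ = -23.029°.
Sunrise equation: cos h₀ = −tan ϕ · tan δ = -1.5328 ≤ −1, so the Sun never sets (polar day) and h₀ = π.
Daylight = 2h₀/(2π) × 24.66 h = (3.1416/π) × 24.66 = 24.66 h.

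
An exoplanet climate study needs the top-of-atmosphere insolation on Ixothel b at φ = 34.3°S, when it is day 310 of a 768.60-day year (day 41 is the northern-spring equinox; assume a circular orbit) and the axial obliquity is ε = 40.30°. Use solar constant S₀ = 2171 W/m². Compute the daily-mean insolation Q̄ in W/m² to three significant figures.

Q̄ ≈ 210 W/m²

Solar longitude: λ_s = 360° × (310 − 41)/768.60 = 125.995°.
sin δ = sin 40.30° × sin 125.995° = 0.52330, so δ = +31.554°.
cos H₀ = −tan(-34.3°) tan(+31.554°) = 0.4189, H₀ = 1.1386 rad.
Bracket: H₀ sin φ sin δ + cos φ cos δ sin H₀ = 1.1386×-0.56353×0.52330 + 0.82610×0.85215×0.90803 = -0.335768 + 0.639218 = 0.303450.
Q̄ = (S₀/π) × [bracket] = (2171/π) × 0.303450 = 209.7 W/m².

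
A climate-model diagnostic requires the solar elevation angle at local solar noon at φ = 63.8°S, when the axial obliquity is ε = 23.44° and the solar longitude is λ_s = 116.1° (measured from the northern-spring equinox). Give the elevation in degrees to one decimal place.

Solar declination: sin δ = sin ε · sin λ_s = sin 23.44° × sin 116.1° = 0.35723, so δ = +20.930°.
At local noon the hour angle is zero, so the zenith angle equals |φ − δ| = |-63.8° − (+20.930°)| = 84.730°.
Elevation = 90° − 84.730° = 5.3°.

5.3°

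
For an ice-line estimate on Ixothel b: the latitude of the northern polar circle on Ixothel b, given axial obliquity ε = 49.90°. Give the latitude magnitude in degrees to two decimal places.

The polar circle is the lowest latitude that experiences at least one full rotation of continuous daylight at the northern-summer solstice; it lies at |ϕ| = 90° − ε = 90° − 49.90° = 40.10°.

40.10°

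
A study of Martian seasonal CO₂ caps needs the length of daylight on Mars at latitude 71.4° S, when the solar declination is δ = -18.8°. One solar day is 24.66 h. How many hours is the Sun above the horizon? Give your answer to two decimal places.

24.66 h

Sunrise equation: cos h₀ = −tan ϕ · tan δ = -1.0116 ≤ −1, so the Sun never sets (polar day) and h₀ = π.
Daylight = 2h₀/(2π) × 24.66 h = (3.1416/π) × 24.66 = 24.66 h.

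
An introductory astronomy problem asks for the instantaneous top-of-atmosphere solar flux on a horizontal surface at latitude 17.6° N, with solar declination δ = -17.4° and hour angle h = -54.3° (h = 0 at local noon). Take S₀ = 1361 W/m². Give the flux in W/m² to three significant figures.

cos θ_z = sin φ sin δ + cos φ cos δ cos h = -0.090421 + 0.530773 = 0.440352.
Flux = S₀ · cos θ_z = 1361 × 0.440352 = 599.3 W/m².

599 W/m²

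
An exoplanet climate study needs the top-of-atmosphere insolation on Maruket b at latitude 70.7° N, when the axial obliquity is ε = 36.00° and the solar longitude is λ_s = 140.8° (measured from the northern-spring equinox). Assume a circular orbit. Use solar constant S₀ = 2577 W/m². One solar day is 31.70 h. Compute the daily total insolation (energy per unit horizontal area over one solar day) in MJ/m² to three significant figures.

103 MJ/m²

Solar declination: sin δ = sin ε · sin λ_s = sin 36.00° × sin 140.8° = 0.37150, so δ = +21.808°.
cos H₀ = −tan(+70.7°) tan(+21.808°) = -1.1426 ≤ −1 ⇒ polar day, H₀ = π.
Bracket: H₀ sin φ sin δ + cos φ cos δ sin H₀ = 3.1416×0.94380×0.37150 + 0.33051×0.92843×0.00000 = 1.101513 + 0.000000 = 1.101513.
Q̄ = (S₀/π) × [bracket] = (2577/π) × 1.101513 = 903.55 W/m².
Daily total = Q̄ × 31.70 h × 3600 s/h = 903.55 × 31.70 × 3600 / 10⁶ = 103.1 MJ/m².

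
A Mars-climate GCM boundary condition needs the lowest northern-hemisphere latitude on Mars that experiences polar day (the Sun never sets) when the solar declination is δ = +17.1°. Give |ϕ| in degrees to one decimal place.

|ϕ| = 72.9°

Polar day requires cos h₀ = −tan ϕ tan δ ≤ −1, i.e. tan ϕ tan δ ≥ 1.
The boundary is |tan ϕ| · |tan δ| = 1, so |ϕ| = 90° − |δ| = 90° − 17.1° = 72.9° in the northern hemisphere.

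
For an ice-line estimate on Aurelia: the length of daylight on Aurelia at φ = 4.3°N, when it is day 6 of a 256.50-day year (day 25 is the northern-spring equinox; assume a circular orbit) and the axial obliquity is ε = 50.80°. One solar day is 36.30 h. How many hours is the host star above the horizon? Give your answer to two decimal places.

Solar longitude: λ_s = 360° × (6 − 25)/256.50 = -26.667°, i.e. -26.667° + 360° = 333.333°.
sin δ = sin 50.80° × sin 333.333° = -0.34779, so δ = -20.352°.
cos H₀ = −tan φ · tan δ = −tan(+4.3°) × tan(-20.352°) = 0.0279, so H₀ = 1.5429 rad = 88.40°.
Daylight = 2H₀/(2π) × 36.30 h = (1.5429/π) × 36.30 = 17.83 h.

17.83 h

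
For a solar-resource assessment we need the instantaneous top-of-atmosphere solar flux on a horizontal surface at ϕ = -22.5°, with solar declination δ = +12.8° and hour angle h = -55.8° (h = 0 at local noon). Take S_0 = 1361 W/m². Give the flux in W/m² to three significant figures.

574 W/m²

cos θ_z = sin ϕ sin δ + cos ϕ cos δ cos h = -0.084783 + 0.506392 = 0.421609.
Flux = S_0 · cos θ_z = 1361 × 0.421609 = 573.8 W/m².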